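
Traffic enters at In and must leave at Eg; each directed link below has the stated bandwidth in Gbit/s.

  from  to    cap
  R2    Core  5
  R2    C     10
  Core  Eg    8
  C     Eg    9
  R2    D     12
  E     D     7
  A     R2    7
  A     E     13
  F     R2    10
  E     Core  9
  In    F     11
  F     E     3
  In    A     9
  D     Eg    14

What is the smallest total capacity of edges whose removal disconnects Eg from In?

20

Augment In→F→R2→Core→Eg: bottleneck 5, flow now 5.
Augment In→F→R2→D→Eg: bottleneck 5, flow now 10.
Augment In→F→E→Core→Eg: bottleneck 1, flow now 11.
Augment In→A→R2→D→Eg: bottleneck 7, flow now 18.
Augment In→A→E→Core→Eg: bottleneck 2, flow now 20.
No augmenting path remains; maximum flow = 20.
By max-flow min-cut, the minimum cut capacity equals the max flow.
In the residual graph, reachable from In: {In}.
Min-cut edges: In→F (11), In→A (9); capacity 11 + 9 = 20.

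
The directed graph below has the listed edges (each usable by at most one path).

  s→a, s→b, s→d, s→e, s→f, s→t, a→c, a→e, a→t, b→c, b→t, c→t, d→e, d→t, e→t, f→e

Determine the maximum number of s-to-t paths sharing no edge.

Assign every edge capacity 1; by Menger, the answer equals the max flow.
Path s→t (+1); total 1.
Path s→a→t (+1); total 2.
Path s→b→t (+1); total 3.
Path s→d→t (+1); total 4.
Path s→e→t (+1); total 5.
No residual s→t path; max flow = 5.
Certifying cut of size 5: {e→t, s→a, s→b, s→d, s→t}.

5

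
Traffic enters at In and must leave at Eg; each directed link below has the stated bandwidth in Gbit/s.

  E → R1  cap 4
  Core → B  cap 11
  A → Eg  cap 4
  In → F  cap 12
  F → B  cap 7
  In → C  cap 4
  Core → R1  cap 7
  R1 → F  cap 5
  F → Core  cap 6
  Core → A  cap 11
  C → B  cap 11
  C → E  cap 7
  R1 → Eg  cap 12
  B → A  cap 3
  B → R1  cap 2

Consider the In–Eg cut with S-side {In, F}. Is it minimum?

Given cut capacity: 4 + 6 + 7 = 17.
Augment In→C→E→R1→Eg: bottleneck 4, flow now 4.
Augment In→F→Core→R1→Eg: bottleneck 6, flow now 10.
Augment In→F→B→R1→Eg: bottleneck 2, flow now 12.
Augment In→F→B→A→Eg: bottleneck 3, flow now 15.
No augmenting path remains; maximum flow = 15.
In the residual graph, reachable from In: {In, F, B}.
Min-cut edges: In→C (4), F→Core (6), B→R1 (2), B→A (3); capacity 4 + 6 + 2 + 3 = 15.
Cut capacity 17 exceeds the max flow 15, so it is not minimum.

No — its capacity is 17, but the minimum cut has capacity 15.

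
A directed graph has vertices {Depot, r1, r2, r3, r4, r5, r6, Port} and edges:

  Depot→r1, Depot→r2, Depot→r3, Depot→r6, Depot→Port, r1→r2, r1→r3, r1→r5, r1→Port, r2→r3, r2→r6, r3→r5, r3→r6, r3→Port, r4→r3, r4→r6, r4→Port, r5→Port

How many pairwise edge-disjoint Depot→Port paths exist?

Assign every edge capacity 1; by Menger, the answer equals the max flow.
Path Depot→Port (+1); total 1.
Path Depot→r1→Port (+1); total 2.
Path Depot→r3→Port (+1); total 3.
Path Depot→r2→r3→r5→Port (+1); total 4.
No residual Depot→Port path; max flow = 4.
Certifying cut of size 4: {Depot→Port, Depot→r1, Depot→r2, Depot→r3}.

4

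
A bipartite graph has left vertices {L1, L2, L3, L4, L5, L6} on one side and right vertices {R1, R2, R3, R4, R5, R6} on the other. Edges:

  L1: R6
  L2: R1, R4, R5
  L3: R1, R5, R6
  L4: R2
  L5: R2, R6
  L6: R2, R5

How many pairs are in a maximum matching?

Unit-capacity flow: source→left, listed edges, right→sink; max matching = max flow.
Augmenting path L1→R6 (+1); matched 1.
Augmenting path L2→R1 (+1); matched 2.
Augmenting path L3→R5 (+1); matched 3.
Augmenting path L4→R2 (+1); matched 4.
Augmenting path L6→R5→L3→R1→L2→R4 (+1); matched 5.
No augmenting path remains; maximum matching = 5.
König certificate: {L2, L3, L6, R2, R6} is a vertex cover of size 5 (every listed pair touches it), so no matching can be larger.

5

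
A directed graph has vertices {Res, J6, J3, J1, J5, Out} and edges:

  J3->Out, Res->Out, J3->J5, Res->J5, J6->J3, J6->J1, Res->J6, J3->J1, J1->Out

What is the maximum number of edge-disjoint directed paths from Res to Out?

2

Assign every edge capacity 1; by Menger, the answer equals the max flow.
Path Res→Out (+1); total 1.
Path Res→J6→J3→Out (+1); total 2.
No residual Res→Out path; max flow = 2.
Certifying cut of size 2: {Res→J6, Res→Out}.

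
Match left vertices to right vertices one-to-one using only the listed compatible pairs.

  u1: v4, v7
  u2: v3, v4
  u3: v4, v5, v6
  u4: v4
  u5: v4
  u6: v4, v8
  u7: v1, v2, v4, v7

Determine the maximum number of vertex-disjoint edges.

Unit-capacity flow: source→left, listed edges, right→sink; max matching = max flow.
Augmenting path u1→v4 (+1); matched 1.
Augmenting path u2→v3 (+1); matched 2.
Augmenting path u3→v5 (+1); matched 3.
Augmenting path u6→v8 (+1); matched 4.
Augmenting path u7→v1 (+1); matched 5.
Augmenting path u4→v4→u1→v7 (+1); matched 6.
No augmenting path remains; maximum matching = 6.
König certificate: {u1, u2, u3, u6, u7, v4} is a vertex cover of size 6 (every listed pair touches it), so no matching can be larger.

6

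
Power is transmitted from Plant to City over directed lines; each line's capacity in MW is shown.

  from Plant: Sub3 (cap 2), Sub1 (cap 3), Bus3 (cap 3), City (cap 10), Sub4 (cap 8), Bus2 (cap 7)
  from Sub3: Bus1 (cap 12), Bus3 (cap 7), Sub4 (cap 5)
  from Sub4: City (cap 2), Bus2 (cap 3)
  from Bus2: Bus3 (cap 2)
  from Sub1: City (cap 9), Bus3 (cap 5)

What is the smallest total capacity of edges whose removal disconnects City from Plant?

15

Augment Plant→City: bottleneck 10, flow now 10.
Augment Plant→Sub4→City: bottleneck 2, flow now 12.
Augment Plant→Sub1→City: bottleneck 3, flow now 15.
No augmenting path remains; maximum flow = 15.
By max-flow min-cut, the minimum cut capacity equals the max flow.
In the residual graph, reachable from Plant: {Plant, Sub3, Bus1, Sub4, Bus2, Bus3}.
Min-cut edges: Plant→Sub1 (3), Plant→City (10), Sub4→City (2); capacity 3 + 10 + 2 = 15.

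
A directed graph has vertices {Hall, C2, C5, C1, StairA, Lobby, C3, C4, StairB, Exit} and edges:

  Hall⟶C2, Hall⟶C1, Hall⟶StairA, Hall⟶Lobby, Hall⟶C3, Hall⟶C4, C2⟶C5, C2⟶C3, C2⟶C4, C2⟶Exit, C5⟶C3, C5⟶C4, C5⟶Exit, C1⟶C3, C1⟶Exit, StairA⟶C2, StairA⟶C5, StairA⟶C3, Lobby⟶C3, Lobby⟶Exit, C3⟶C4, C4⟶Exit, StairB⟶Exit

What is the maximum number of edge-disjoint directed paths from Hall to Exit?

5

Assign every edge capacity 1; by Menger, the answer equals the max flow.
Path Hall→C2→Exit (+1); total 1.
Path Hall→C1→Exit (+1); total 2.
Path Hall→Lobby→Exit (+1); total 3.
Path Hall→C4→Exit (+1); total 4.
Path Hall→StairA→C5→Exit (+1); total 5.
No residual Hall→Exit path; max flow = 5.
Certifying cut of size 5: {C4→Exit, Hall→C1, Hall→C2, Hall→Lobby, Hall→StairA}.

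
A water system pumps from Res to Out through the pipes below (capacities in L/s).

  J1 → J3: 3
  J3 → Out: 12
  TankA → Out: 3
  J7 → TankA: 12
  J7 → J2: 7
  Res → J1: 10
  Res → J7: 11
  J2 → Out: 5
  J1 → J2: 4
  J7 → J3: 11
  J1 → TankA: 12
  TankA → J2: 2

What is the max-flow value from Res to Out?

Augment Res→J7→J2→Out: bottleneck 5, flow now 5.
Augment Res→J7→TankA→Out: bottleneck 3, flow now 8.
Augment Res→J7→J3→Out: bottleneck 3, flow now 11.
Augment Res→J1→J3→Out: bottleneck 3, flow now 14.
Augment Res→J1→J2→J7→J3→Out: bottleneck 4, flow now 18. (uses reverse residual edge)
Augment Res→J1→TankA→J7→J3→Out: bottleneck 2, flow now 20. (uses reverse residual edge)
No augmenting path remains; maximum flow = 20.
In the residual graph, reachable from Res: {Res, J7, J1, J2, TankA, J3}.
Min-cut edges: J2→Out (5), TankA→Out (3), J3→Out (12); capacity 5 + 3 + 12 = 20.
This cut is saturated, so no flow can exceed 20.

20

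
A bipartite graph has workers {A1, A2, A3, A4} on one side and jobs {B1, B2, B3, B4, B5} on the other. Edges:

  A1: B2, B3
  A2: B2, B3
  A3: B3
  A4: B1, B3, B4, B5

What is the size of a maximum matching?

3

Unit-capacity flow: source→left, listed edges, right→sink; max matching = max flow.
Augmenting path A1→B2 (+1); matched 1.
Augmenting path A2→B3 (+1); matched 2.
Augmenting path A4→B1 (+1); matched 3.
No augmenting path remains; maximum matching = 3.
König certificate: {A4, B2, B3} is a vertex cover of size 3 (every listed pair touches it), so no matching can be larger.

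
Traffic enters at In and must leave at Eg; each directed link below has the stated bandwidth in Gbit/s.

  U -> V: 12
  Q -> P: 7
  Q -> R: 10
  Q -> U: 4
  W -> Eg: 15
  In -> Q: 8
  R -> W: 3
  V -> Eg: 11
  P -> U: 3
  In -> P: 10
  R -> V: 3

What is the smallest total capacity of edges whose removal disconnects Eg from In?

11

Augment In→P→U→V→Eg: bottleneck 3, flow now 3.
Augment In→Q→R→V→Eg: bottleneck 3, flow now 6.
Augment In→Q→R→W→Eg: bottleneck 3, flow now 9.
Augment In→Q→U→V→Eg: bottleneck 2, flow now 11.
No augmenting path remains; maximum flow = 11.
By max-flow min-cut, the minimum cut capacity equals the max flow.
In the residual graph, reachable from In: {In, P}.
Min-cut edges: In→Q (8), P→U (3); capacity 8 + 3 = 11.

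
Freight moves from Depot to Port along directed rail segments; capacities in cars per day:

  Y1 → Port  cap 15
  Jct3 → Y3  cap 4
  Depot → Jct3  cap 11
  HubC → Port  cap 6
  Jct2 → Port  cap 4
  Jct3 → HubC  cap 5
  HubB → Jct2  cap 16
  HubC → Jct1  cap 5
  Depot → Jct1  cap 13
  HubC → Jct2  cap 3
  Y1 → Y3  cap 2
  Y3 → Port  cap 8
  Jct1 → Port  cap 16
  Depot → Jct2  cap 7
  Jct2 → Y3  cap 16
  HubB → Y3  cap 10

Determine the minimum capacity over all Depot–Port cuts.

Augment Depot→Jct1→Port: bottleneck 13, flow now 13.
Augment Depot→Jct2→Port: bottleneck 4, flow now 17.
Augment Depot→Jct3→HubC→Port: bottleneck 5, flow now 22.
Augment Depot→Jct3→Y3→Port: bottleneck 4, flow now 26.
Augment Depot→Jct2→Y3→Port: bottleneck 3, flow now 29.
No augmenting path remains; maximum flow = 29.
By max-flow min-cut, the minimum cut capacity equals the max flow.
In the residual graph, reachable from Depot: {Depot, Jct3}.
Min-cut edges: Depot→Jct1 (13), Depot→Jct2 (7), Jct3→HubC (5), Jct3→Y3 (4); capacity 13 + 7 + 5 + 4 = 29.

29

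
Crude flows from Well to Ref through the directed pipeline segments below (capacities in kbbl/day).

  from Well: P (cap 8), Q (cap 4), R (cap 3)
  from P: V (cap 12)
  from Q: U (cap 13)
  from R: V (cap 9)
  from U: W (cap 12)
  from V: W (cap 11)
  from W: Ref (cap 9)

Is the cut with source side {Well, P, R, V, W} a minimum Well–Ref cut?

No — its capacity is 13, but the minimum cut has capacity 9.

Given cut capacity: 4 + 9 = 13.
Augment Well→P→V→W→Ref: bottleneck 8, flow now 8.
Augment Well→Q→U→W→Ref: bottleneck 1, flow now 9.
No augmenting path remains; maximum flow = 9.
In the residual graph, reachable from Well: {Well, P, Q, R, U, V, W}.
Min-cut edges: W→Ref (9); capacity 9 = 9.
Cut capacity 13 exceeds the max flow 9, so it is not minimum.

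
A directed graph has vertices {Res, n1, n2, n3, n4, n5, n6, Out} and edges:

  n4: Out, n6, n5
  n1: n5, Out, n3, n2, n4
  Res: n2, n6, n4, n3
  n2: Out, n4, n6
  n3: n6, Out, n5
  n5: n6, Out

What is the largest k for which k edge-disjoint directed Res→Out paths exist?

Assign every edge capacity 1; by Menger, the answer equals the max flow.
Path Res→n2→Out (+1); total 1.
Path Res→n3→Out (+1); total 2.
Path Res→n4→Out (+1); total 3.
No residual Res→Out path; max flow = 3.
Certifying cut of size 3: {Res→n2, Res→n3, Res→n4}.

3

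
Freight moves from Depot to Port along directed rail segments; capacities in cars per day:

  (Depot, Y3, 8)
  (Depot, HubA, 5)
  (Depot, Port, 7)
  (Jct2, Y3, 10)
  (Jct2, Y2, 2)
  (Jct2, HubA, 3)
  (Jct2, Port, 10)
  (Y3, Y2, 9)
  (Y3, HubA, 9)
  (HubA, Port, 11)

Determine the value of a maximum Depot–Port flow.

18

Augment Depot→Port: bottleneck 7, flow now 7.
Augment Depot→HubA→Port: bottleneck 5, flow now 12.
Augment Depot→Y3→HubA→Port: bottleneck 6, flow now 18.
No augmenting path remains; maximum flow = 18.
In the residual graph, reachable from Depot: {Depot, Y3, Y2, HubA}.
Min-cut edges: Depot→Port (7), HubA→Port (11); capacity 7 + 11 = 18.
This cut is saturated, so no flow can exceed 18.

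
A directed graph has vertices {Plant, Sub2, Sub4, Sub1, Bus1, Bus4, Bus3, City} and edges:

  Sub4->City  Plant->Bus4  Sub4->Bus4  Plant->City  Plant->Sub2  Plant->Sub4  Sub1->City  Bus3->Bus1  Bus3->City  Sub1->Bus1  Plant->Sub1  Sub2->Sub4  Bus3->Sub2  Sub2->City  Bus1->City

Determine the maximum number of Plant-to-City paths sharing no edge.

Assign every edge capacity 1; by Menger, the answer equals the max flow.
Path Plant→City (+1); total 1.
Path Plant→Sub2→City (+1); total 2.
Path Plant→Sub4→City (+1); total 3.
Path Plant→Sub1→City (+1); total 4.
No residual Plant→City path; max flow = 4.
Certifying cut of size 4: {Plant→City, Plant→Sub1, Plant→Sub2, Plant→Sub4}.

4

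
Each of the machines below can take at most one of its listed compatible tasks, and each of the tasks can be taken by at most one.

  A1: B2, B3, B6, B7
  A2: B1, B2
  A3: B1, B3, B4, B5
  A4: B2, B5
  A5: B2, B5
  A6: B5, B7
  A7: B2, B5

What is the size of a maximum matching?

6

Unit-capacity flow: source→left, listed edges, right→sink; max matching = max flow.
Augmenting path A1→B2 (+1); matched 1.
Augmenting path A2→B1 (+1); matched 2.
Augmenting path A3→B3 (+1); matched 3.
Augmenting path A4→B5 (+1); matched 4.
Augmenting path A6→B7 (+1); matched 5.
Augmenting path A5→B2→A1→B6 (+1); matched 6.
No augmenting path remains; maximum matching = 6.
König certificate: {A1, A2, A3, A6, B2, B5} is a vertex cover of size 6 (every listed pair touches it), so no matching can be larger.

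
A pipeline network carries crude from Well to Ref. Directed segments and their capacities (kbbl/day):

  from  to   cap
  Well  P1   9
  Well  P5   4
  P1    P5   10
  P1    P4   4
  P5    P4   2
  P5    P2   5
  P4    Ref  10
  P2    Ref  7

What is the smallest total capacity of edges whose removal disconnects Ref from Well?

Augment Well→P1→P4→Ref: bottleneck 4, flow now 4.
Augment Well→P5→P4→Ref: bottleneck 2, flow now 6.
Augment Well→P5→P2→Ref: bottleneck 2, flow now 8.
Augment Well→P1→P5→P2→Ref: bottleneck 3, flow now 11.
No augmenting path remains; maximum flow = 11.
By max-flow min-cut, the minimum cut capacity equals the max flow.
In the residual graph, reachable from Well: {Well, P1, P5}.
Min-cut edges: P1→P4 (4), P5→P4 (2), P5→P2 (5); capacity 4 + 2 + 5 = 11.

11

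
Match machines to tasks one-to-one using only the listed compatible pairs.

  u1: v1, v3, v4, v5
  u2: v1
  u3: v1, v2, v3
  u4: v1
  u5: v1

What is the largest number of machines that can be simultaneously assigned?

Unit-capacity flow: source→left, listed edges, right→sink; max matching = max flow.
Augmenting path u1→v1 (+1); matched 1.
Augmenting path u3→v2 (+1); matched 2.
Augmenting path u2→v1→u1→v3 (+1); matched 3.
No augmenting path remains; maximum matching = 3.
König certificate: {u1, u3, v1} is a vertex cover of size 3 (every listed pair touches it), so no matching can be larger.

3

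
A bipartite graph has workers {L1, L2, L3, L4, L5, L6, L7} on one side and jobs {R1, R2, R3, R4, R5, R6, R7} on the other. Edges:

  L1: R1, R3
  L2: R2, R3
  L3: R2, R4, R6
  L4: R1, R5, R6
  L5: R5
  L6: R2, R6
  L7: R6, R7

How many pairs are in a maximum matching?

Unit-capacity flow: source→left, listed edges, right→sink; max matching = max flow.
Augmenting path L1→R1 (+1); matched 1.
Augmenting path L2→R2 (+1); matched 2.
Augmenting path L3→R4 (+1); matched 3.
Augmenting path L4→R5 (+1); matched 4.
Augmenting path L6→R6 (+1); matched 5.
Augmenting path L7→R7 (+1); matched 6.
Augmenting path L5→R5→L4→R1→L1→R3 (+1); matched 7.
No augmenting path remains; maximum matching = 7.
König certificate: {L1, L2, L3, L4, L5, L6, L7} is a vertex cover of size 7 (every listed pair touches it), so no matching can be larger.

7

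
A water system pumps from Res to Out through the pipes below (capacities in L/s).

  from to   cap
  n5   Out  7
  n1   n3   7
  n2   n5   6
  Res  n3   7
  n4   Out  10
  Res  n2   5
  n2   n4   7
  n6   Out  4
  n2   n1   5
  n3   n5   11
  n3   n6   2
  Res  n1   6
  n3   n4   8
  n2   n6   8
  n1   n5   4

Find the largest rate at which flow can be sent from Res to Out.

18

Augment Res→n1→n5→Out: bottleneck 4, flow now 4.
Augment Res→n2→n4→Out: bottleneck 5, flow now 9.
Augment Res→n3→n4→Out: bottleneck 5, flow now 14.
Augment Res→n3→n5→Out: bottleneck 2, flow now 16.
Augment Res→n1→n3→n5→Out: bottleneck 1, flow now 17.
Augment Res→n1→n3→n6→Out: bottleneck 1, flow now 18.
No augmenting path remains; maximum flow = 18.
In the residual graph, reachable from Res: {Res}.
Min-cut edges: Res→n1 (6), Res→n2 (5), Res→n3 (7); capacity 6 + 5 + 7 = 18.
This cut is saturated, so no flow can exceed 18.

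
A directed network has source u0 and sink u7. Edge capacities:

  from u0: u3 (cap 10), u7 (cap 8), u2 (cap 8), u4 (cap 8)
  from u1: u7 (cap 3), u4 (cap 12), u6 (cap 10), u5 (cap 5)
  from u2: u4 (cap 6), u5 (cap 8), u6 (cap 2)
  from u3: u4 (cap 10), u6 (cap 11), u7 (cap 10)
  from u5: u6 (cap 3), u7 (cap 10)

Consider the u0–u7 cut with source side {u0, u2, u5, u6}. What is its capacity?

42

Edges leaving {u0, u2, u5, u6}: u0→u3 (10), u0→u4 (8), u0→u7 (8), u2→u4 (6), u5→u7 (10).
Cut capacity = 10 + 8 + 8 + 6 + 10 = 42.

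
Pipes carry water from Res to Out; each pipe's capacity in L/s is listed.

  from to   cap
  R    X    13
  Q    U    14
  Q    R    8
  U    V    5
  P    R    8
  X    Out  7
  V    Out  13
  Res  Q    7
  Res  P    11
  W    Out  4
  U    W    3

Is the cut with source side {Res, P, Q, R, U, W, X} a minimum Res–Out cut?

Given cut capacity: 5 + 4 + 7 = 16.
Augment Res→P→R→X→Out: bottleneck 7, flow now 7.
Augment Res→Q→U→V→Out: bottleneck 5, flow now 12.
Augment Res→Q→U→W→Out: bottleneck 2, flow now 14.
No augmenting path remains; maximum flow = 14.
In the residual graph, reachable from Res: {Res, P, R, X}.
Min-cut edges: Res→Q (7), X→Out (7); capacity 7 + 7 = 14.
Cut capacity 16 exceeds the max flow 14, so it is not minimum.

No — its capacity is 16, but the minimum cut has capacity 14.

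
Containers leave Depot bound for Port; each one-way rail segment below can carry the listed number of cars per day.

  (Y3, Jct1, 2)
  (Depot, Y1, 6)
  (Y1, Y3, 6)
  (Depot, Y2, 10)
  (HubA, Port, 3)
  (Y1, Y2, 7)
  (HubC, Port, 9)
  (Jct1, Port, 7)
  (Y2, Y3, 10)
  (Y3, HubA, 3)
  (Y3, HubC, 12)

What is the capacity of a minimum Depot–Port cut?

Augment Depot→Y2→Y3→HubA→Port: bottleneck 3, flow now 3.
Augment Depot→Y2→Y3→Jct1→Port: bottleneck 2, flow now 5.
Augment Depot→Y2→Y3→HubC→Port: bottleneck 5, flow now 10.
Augment Depot→Y1→Y3→HubC→Port: bottleneck 4, flow now 14.
No augmenting path remains; maximum flow = 14.
By max-flow min-cut, the minimum cut capacity equals the max flow.
In the residual graph, reachable from Depot: {Depot, Y2, Y1, Y3, HubC}.
Min-cut edges: Y3→HubA (3), Y3→Jct1 (2), HubC→Port (9); capacity 3 + 2 + 9 = 14.

14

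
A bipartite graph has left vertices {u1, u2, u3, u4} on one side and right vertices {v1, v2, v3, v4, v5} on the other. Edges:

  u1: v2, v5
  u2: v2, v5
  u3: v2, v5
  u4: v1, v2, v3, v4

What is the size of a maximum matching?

Unit-capacity flow: source→left, listed edges, right→sink; max matching = max flow.
Augmenting path u1→v2 (+1); matched 1.
Augmenting path u2→v5 (+1); matched 2.
Augmenting path u4→v1 (+1); matched 3.
No augmenting path remains; maximum matching = 3.
König certificate: {u4, v2, v5} is a vertex cover of size 3 (every listed pair touches it), so no matching can be larger.

3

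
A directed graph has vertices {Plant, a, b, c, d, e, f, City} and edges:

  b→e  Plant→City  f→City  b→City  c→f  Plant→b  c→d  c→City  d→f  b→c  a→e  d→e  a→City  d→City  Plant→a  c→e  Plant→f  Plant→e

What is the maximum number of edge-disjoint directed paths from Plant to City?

4

Assign every edge capacity 1; by Menger, the answer equals the max flow.
Path Plant→City (+1); total 1.
Path Plant→a→City (+1); total 2.
Path Plant→b→City (+1); total 3.
Path Plant→f→City (+1); total 4.
No residual Plant→City path; max flow = 4.
Certifying cut of size 4: {Plant→City, Plant→a, Plant→b, Plant→f}.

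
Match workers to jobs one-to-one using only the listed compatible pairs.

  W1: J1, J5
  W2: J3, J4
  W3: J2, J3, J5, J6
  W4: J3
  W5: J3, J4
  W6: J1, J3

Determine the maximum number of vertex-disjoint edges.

5

Unit-capacity flow: source→left, listed edges, right→sink; max matching = max flow.
Augmenting path W1→J1 (+1); matched 1.
Augmenting path W2→J3 (+1); matched 2.
Augmenting path W3→J2 (+1); matched 3.
Augmenting path W5→J4 (+1); matched 4.
Augmenting path W6→J1→W1→J5 (+1); matched 5.
No augmenting path remains; maximum matching = 5.
König certificate: {W1, W3, W6, J3, J4} is a vertex cover of size 5 (every listed pair touches it), so no matching can be larger.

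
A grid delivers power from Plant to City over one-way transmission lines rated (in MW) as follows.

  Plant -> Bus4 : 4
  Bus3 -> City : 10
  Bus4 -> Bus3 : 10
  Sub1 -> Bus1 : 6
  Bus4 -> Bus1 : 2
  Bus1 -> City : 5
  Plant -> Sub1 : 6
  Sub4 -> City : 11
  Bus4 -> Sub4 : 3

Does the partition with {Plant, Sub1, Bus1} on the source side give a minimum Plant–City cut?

Yes — it is a minimum cut (capacity 9).

Given cut capacity: 4 + 5 = 9.
Augment Plant→Sub1→Bus1→City: bottleneck 5, flow now 5.
Augment Plant→Bus4→Bus3→City: bottleneck 4, flow now 9.
No augmenting path remains; maximum flow = 9.
Cut capacity 9 equals the max flow, so it is a minimum cut.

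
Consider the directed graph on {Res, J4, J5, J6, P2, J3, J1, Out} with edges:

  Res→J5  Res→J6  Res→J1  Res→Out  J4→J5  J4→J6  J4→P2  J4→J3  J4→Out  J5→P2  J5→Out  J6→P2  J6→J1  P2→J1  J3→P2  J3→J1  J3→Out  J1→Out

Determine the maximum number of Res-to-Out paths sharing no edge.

Assign every edge capacity 1; by Menger, the answer equals the max flow.
Path Res→Out (+1); total 1.
Path Res→J5→Out (+1); total 2.
Path Res→J1→Out (+1); total 3.
No residual Res→Out path; max flow = 3.
Certifying cut of size 3: {J1→Out, Res→J5, Res→Out}.

3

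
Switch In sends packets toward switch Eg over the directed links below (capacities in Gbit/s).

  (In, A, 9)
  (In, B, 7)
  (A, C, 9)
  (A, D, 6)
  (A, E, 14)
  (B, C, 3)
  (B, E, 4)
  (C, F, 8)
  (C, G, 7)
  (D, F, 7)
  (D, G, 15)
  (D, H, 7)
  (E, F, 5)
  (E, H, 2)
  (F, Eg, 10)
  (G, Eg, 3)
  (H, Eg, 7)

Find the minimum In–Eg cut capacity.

16

Augment In→A→C→F→Eg: bottleneck 8, flow now 8.
Augment In→A→C→G→Eg: bottleneck 1, flow now 9.
Augment In→B→C→G→Eg: bottleneck 2, flow now 11.
Augment In→B→E→F→Eg: bottleneck 2, flow now 13.
Augment In→B→E→H→Eg: bottleneck 2, flow now 15.
Augment In→B→C→A→D→H→Eg: bottleneck 1, flow now 16. (uses reverse residual edge)
No augmenting path remains; maximum flow = 16.
By max-flow min-cut, the minimum cut capacity equals the max flow.
In the residual graph, reachable from In: {In}.
Min-cut edges: In→A (9), In→B (7); capacity 9 + 7 = 16.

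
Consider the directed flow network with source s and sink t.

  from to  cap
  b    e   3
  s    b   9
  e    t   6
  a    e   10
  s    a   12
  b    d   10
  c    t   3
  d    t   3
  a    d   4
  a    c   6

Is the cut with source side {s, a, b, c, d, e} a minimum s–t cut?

Yes — it is a minimum cut (capacity 12).

Given cut capacity: 3 + 3 + 6 = 12.
Augment s→a→c→t: bottleneck 3, flow now 3.
Augment s→a→d→t: bottleneck 3, flow now 6.
Augment s→a→e→t: bottleneck 6, flow now 12.
No augmenting path remains; maximum flow = 12.
Cut capacity 12 equals the max flow, so it is a minimum cut.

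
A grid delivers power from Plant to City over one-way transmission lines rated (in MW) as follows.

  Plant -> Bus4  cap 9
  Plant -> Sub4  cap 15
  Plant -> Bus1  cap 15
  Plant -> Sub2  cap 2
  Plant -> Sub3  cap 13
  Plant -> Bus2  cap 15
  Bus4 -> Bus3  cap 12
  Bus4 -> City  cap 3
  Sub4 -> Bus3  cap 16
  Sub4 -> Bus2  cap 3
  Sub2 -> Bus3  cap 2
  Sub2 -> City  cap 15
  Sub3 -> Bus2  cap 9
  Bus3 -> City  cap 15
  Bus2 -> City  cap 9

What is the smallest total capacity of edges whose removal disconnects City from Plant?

Augment Plant→Bus4→City: bottleneck 3, flow now 3.
Augment Plant→Sub2→City: bottleneck 2, flow now 5.
Augment Plant→Bus2→City: bottleneck 9, flow now 14.
Augment Plant→Bus4→Bus3→City: bottleneck 6, flow now 20.
Augment Plant→Sub4→Bus3→City: bottleneck 9, flow now 29.
No augmenting path remains; maximum flow = 29.
By max-flow min-cut, the minimum cut capacity equals the max flow.
In the residual graph, reachable from Plant: {Plant, Bus4, Sub4, Bus1, Sub3, Bus3, Bus2}.
Min-cut edges: Plant→Sub2 (2), Bus4→City (3), Bus3→City (15), Bus2→City (9); capacity 2 + 3 + 15 + 9 = 29.

29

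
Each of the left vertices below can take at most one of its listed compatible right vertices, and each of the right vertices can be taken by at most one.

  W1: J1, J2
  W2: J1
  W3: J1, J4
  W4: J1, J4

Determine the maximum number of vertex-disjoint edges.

Unit-capacity flow: source→left, listed edges, right→sink; max matching = max flow.
Augmenting path W1→J1 (+1); matched 1.
Augmenting path W3→J4 (+1); matched 2.
Augmenting path W2→J1→W1→J2 (+1); matched 3.
No augmenting path remains; maximum matching = 3.
König certificate: {W1, J1, J4} is a vertex cover of size 3 (every listed pair touches it), so no matching can be larger.

3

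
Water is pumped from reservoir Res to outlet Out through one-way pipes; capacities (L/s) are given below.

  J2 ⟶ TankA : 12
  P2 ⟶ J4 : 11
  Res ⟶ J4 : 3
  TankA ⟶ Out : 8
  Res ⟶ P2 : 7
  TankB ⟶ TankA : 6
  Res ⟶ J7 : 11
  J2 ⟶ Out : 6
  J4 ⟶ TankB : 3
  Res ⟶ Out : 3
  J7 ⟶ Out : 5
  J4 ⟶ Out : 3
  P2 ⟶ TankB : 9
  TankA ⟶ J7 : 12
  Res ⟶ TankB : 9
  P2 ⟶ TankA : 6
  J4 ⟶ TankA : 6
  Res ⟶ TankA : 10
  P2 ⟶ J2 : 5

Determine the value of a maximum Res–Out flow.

Augment Res→Out: bottleneck 3, flow now 3.
Augment Res→J4→Out: bottleneck 3, flow now 6.
Augment Res→TankA→Out: bottleneck 8, flow now 14.
Augment Res→J7→Out: bottleneck 5, flow now 19.
Augment Res→P2→J2→Out: bottleneck 5, flow now 24.
No augmenting path remains; maximum flow = 24.
In the residual graph, reachable from Res: {Res, P2, J4, TankB, TankA, J7}.
Min-cut edges: Res→Out (3), P2→J2 (5), J4→Out (3), TankA→Out (8), J7→Out (5); capacity 3 + 5 + 3 + 8 + 5 = 24.
This cut is saturated, so no flow can exceed 24.

24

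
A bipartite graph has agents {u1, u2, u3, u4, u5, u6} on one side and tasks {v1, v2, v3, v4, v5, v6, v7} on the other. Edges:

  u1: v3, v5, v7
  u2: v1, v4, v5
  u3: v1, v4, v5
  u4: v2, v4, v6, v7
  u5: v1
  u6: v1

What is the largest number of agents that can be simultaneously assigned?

Unit-capacity flow: source→left, listed edges, right→sink; max matching = max flow.
Augmenting path u1→v3 (+1); matched 1.
Augmenting path u2→v1 (+1); matched 2.
Augmenting path u3→v4 (+1); matched 3.
Augmenting path u4→v2 (+1); matched 4.
Augmenting path u5→v1→u2→v5 (+1); matched 5.
No augmenting path remains; maximum matching = 5.
König certificate: {u1, u2, u3, u4, v1} is a vertex cover of size 5 (every listed pair touches it), so no matching can be larger.

5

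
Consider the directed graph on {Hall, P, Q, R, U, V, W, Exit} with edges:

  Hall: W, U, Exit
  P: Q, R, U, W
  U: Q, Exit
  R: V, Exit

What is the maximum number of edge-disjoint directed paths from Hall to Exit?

Assign every edge capacity 1; by Menger, the answer equals the max flow.
Path Hall→Exit (+1); total 1.
Path Hall→U→Exit (+1); total 2.
No residual Hall→Exit path; max flow = 2.
Certifying cut of size 2: {Hall→Exit, Hall→U}.

2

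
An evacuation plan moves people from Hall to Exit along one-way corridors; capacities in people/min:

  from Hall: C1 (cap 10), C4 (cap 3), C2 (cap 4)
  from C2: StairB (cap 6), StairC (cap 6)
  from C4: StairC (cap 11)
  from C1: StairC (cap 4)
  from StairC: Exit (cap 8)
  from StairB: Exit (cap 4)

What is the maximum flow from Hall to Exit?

Augment Hall→C2→StairC→Exit: bottleneck 4, flow now 4.
Augment Hall→C4→StairC→Exit: bottleneck 3, flow now 7.
Augment Hall→C1→StairC→Exit: bottleneck 1, flow now 8.
Augment Hall→C1→StairC→C2→StairB→Exit: bottleneck 3, flow now 11. (uses reverse residual edge)
No augmenting path remains; maximum flow = 11.
In the residual graph, reachable from Hall: {Hall, C1}.
Min-cut edges: Hall→C2 (4), Hall→C4 (3), C1→StairC (4); capacity 4 + 3 + 4 = 11.
This cut is saturated, so no flow can exceed 11.

11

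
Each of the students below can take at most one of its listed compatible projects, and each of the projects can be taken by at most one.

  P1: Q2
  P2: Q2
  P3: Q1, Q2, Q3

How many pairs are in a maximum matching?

2

Unit-capacity flow: source→left, listed edges, right→sink; max matching = max flow.
Augmenting path P1→Q2 (+1); matched 1.
Augmenting path P3→Q1 (+1); matched 2.
No augmenting path remains; maximum matching = 2.
König certificate: {P3, Q2} is a vertex cover of size 2 (every listed pair touches it), so no matching can be larger.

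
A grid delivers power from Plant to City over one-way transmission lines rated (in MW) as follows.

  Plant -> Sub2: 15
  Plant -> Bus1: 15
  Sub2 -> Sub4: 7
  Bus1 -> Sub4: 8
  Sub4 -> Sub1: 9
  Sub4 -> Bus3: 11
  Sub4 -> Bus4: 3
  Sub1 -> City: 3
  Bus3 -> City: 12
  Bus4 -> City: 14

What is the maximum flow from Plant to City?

Augment Plant→Sub2→Sub4→Sub1→City: bottleneck 3, flow now 3.
Augment Plant→Sub2→Sub4→Bus3→City: bottleneck 4, flow now 7.
Augment Plant→Bus1→Sub4→Bus3→City: bottleneck 7, flow now 14.
Augment Plant→Bus1→Sub4→Bus4→City: bottleneck 1, flow now 15.
No augmenting path remains; maximum flow = 15.
In the residual graph, reachable from Plant: {Plant, Sub2, Bus1}.
Min-cut edges: Sub2→Sub4 (7), Bus1→Sub4 (8); capacity 7 + 8 = 15.
This cut is saturated, so no flow can exceed 15.

15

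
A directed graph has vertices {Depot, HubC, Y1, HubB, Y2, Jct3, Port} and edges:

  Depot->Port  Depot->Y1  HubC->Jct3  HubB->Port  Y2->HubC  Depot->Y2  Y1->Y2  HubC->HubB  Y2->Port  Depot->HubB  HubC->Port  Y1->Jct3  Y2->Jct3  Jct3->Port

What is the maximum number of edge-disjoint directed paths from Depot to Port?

Assign every edge capacity 1; by Menger, the answer equals the max flow.
Path Depot→Port (+1); total 1.
Path Depot→HubB→Port (+1); total 2.
Path Depot→Y2→Port (+1); total 3.
Path Depot→Y1→Jct3→Port (+1); total 4.
No residual Depot→Port path; max flow = 4.
Certifying cut of size 4: {Depot→HubB, Depot→Port, Depot→Y1, Depot→Y2}.

4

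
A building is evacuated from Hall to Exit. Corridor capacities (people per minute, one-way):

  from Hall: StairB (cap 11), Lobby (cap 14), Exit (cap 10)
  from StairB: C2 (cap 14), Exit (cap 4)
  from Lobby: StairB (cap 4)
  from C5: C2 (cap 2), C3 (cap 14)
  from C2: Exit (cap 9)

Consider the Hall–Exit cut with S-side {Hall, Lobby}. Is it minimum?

No — its capacity is 25, but the minimum cut has capacity 23.

Given cut capacity: 11 + 10 + 4 = 25.
Augment Hall→Exit: bottleneck 10, flow now 10.
Augment Hall→StairB→Exit: bottleneck 4, flow now 14.
Augment Hall→StairB→C2→Exit: bottleneck 7, flow now 21.
Augment Hall→Lobby→StairB→C2→Exit: bottleneck 2, flow now 23.
No augmenting path remains; maximum flow = 23.
In the residual graph, reachable from Hall: {Hall, StairB, Lobby, C2}.
Min-cut edges: Hall→Exit (10), StairB→Exit (4), C2→Exit (9); capacity 10 + 4 + 9 = 23.
Cut capacity 25 exceeds the max flow 23, so it is not minimum.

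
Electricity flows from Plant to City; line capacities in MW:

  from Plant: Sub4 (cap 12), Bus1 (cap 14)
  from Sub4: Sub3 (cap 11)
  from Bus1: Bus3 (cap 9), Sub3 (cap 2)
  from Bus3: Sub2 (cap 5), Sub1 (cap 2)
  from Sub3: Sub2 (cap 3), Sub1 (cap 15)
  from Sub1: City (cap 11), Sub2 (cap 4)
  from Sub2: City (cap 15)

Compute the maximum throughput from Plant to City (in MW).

20

Augment Plant→Sub4→Sub3→Sub1→City: bottleneck 11, flow now 11.
Augment Plant→Bus1→Bus3→Sub2→City: bottleneck 5, flow now 16.
Augment Plant→Bus1→Sub3→Sub2→City: bottleneck 2, flow now 18.
Augment Plant→Bus1→Bus3→Sub1→Sub2→City: bottleneck 2, flow now 20.
No augmenting path remains; maximum flow = 20.
In the residual graph, reachable from Plant: {Plant, Sub4, Bus1, Bus3}.
Min-cut edges: Sub4→Sub3 (11), Bus1→Sub3 (2), Bus3→Sub1 (2), Bus3→Sub2 (5); capacity 11 + 2 + 2 + 5 = 20.
This cut is saturated, so no flow can exceed 20.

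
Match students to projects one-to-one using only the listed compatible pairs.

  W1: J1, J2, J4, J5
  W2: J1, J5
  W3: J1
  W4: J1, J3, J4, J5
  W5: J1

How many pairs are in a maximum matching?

Unit-capacity flow: source→left, listed edges, right→sink; max matching = max flow.
Augmenting path W1→J1 (+1); matched 1.
Augmenting path W2→J5 (+1); matched 2.
Augmenting path W4→J3 (+1); matched 3.
Augmenting path W3→J1→W1→J2 (+1); matched 4.
No augmenting path remains; maximum matching = 4.
König certificate: {W1, W2, W4, J1} is a vertex cover of size 4 (every listed pair touches it), so no matching can be larger.

4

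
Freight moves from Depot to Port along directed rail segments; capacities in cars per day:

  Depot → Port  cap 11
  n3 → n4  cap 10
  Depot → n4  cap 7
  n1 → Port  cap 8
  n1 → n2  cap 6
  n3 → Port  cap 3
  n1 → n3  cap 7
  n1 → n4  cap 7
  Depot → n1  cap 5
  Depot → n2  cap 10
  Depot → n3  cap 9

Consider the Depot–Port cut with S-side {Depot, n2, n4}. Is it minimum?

Given cut capacity: 5 + 9 + 11 = 25.
Augment Depot→Port: bottleneck 11, flow now 11.
Augment Depot→n1→Port: bottleneck 5, flow now 16.
Augment Depot→n3→Port: bottleneck 3, flow now 19.
No augmenting path remains; maximum flow = 19.
In the residual graph, reachable from Depot: {Depot, n2, n3, n4}.
Min-cut edges: Depot→n1 (5), Depot→Port (11), n3→Port (3); capacity 5 + 11 + 3 = 19.
Cut capacity 25 exceeds the max flow 19, so it is not minimum.

No — its capacity is 25, but the minimum cut has capacity 19.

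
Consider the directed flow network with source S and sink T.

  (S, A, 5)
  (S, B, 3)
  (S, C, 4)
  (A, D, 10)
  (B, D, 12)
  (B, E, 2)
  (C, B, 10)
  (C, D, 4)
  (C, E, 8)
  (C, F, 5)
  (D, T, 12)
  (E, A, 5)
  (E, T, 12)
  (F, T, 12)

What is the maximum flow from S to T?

12

Augment S→A→D→T: bottleneck 5, flow now 5.
Augment S→B→D→T: bottleneck 3, flow now 8.
Augment S→C→D→T: bottleneck 4, flow now 12.
No augmenting path remains; maximum flow = 12.
In the residual graph, reachable from S: {S}.
Min-cut edges: S→A (5), S→B (3), S→C (4); capacity 5 + 3 + 4 = 12.
This cut is saturated, so no flow can exceed 12.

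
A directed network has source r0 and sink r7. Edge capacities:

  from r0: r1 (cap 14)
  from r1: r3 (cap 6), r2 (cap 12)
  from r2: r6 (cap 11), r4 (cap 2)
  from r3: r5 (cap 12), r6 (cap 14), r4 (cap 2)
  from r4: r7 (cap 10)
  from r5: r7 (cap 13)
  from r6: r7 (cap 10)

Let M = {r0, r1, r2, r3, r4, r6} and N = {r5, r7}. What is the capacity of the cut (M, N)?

32

Edges leaving {r0, r1, r2, r3, r4, r6}: r3→r5 (12), r4→r7 (10), r6→r7 (10).
Cut capacity = 12 + 10 + 10 = 32.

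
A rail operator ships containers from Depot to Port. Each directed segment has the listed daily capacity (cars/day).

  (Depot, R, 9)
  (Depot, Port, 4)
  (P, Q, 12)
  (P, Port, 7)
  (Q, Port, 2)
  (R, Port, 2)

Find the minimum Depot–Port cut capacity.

Augment Depot→Port: bottleneck 4, flow now 4.
Augment Depot→R→Port: bottleneck 2, flow now 6.
No augmenting path remains; maximum flow = 6.
By max-flow min-cut, the minimum cut capacity equals the max flow.
In the residual graph, reachable from Depot: {Depot, R}.
Min-cut edges: Depot→Port (4), R→Port (2); capacity 4 + 2 = 6.

6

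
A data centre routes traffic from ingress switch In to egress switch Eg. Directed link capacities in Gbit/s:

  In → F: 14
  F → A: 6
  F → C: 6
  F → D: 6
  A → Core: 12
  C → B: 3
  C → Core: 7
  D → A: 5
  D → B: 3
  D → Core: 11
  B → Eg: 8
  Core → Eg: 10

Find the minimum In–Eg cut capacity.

14

Augment In→F→A→Core→Eg: bottleneck 6, flow now 6.
Augment In→F→C→B→Eg: bottleneck 3, flow now 9.
Augment In→F→C→Core→Eg: bottleneck 3, flow now 12.
Augment In→F→D→B→Eg: bottleneck 2, flow now 14.
No augmenting path remains; maximum flow = 14.
By max-flow min-cut, the minimum cut capacity equals the max flow.
In the residual graph, reachable from In: {In}.
Min-cut edges: In→F (14); capacity 14 = 14.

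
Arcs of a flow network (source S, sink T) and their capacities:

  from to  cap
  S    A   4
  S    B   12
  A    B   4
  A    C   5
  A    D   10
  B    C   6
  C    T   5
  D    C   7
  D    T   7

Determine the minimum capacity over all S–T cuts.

9

Augment S→A→C→T: bottleneck 4, flow now 4.
Augment S→B→C→T: bottleneck 1, flow now 5.
Augment S→B→C→A→D→T: bottleneck 4, flow now 9. (uses reverse residual edge)
No augmenting path remains; maximum flow = 9.
By max-flow min-cut, the minimum cut capacity equals the max flow.
In the residual graph, reachable from S: {S, B, C}.
Min-cut edges: S→A (4), C→T (5); capacity 4 + 5 = 9.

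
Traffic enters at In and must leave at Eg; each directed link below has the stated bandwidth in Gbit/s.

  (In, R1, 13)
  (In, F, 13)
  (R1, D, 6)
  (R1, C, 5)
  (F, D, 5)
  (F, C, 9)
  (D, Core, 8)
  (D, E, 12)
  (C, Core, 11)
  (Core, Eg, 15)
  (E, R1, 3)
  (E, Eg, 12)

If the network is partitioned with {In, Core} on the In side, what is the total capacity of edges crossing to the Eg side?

41

Edges leaving {In, Core}: In→R1 (13), In→F (13), Core→Eg (15).
Cut capacity = 13 + 13 + 15 = 41.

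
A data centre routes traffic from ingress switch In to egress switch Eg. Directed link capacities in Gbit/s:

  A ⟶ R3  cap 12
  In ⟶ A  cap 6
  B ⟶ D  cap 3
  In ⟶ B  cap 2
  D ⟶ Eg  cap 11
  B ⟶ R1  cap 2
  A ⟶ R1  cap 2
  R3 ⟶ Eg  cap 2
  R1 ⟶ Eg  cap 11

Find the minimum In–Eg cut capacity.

Augment In→A→R1→Eg: bottleneck 2, flow now 2.
Augment In→A→R3→Eg: bottleneck 2, flow now 4.
Augment In→B→R1→Eg: bottleneck 2, flow now 6.
No augmenting path remains; maximum flow = 6.
By max-flow min-cut, the minimum cut capacity equals the max flow.
In the residual graph, reachable from In: {In, A, R3}.
Min-cut edges: In→B (2), A→R1 (2), R3→Eg (2); capacity 2 + 2 + 2 = 6.

6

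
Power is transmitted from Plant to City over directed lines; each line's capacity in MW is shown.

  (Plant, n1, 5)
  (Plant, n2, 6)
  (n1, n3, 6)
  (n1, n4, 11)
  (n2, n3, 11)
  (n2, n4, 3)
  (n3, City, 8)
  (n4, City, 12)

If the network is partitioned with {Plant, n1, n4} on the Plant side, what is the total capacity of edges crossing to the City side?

24

Edges leaving {Plant, n1, n4}: Plant→n2 (6), n1→n3 (6), n4→City (12).
Cut capacity = 6 + 6 + 12 = 24.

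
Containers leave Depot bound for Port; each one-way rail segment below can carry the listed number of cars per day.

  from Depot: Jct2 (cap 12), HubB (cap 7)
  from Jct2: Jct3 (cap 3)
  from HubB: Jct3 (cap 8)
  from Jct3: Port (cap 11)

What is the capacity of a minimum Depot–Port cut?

Augment Depot→Jct2→Jct3→Port: bottleneck 3, flow now 3.
Augment Depot→HubB→Jct3→Port: bottleneck 7, flow now 10.
No augmenting path remains; maximum flow = 10.
By max-flow min-cut, the minimum cut capacity equals the max flow.
In the residual graph, reachable from Depot: {Depot, Jct2}.
Min-cut edges: Depot→HubB (7), Jct2→Jct3 (3); capacity 7 + 3 = 10.

10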